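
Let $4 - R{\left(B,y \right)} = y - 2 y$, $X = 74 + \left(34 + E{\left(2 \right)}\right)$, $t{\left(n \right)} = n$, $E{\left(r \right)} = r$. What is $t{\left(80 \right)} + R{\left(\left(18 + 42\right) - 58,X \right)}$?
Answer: $194$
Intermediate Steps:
$X = 110$ ($X = 74 + \left(34 + 2\right) = 74 + 36 = 110$)
$R{\left(B,y \right)} = 4 + y$ ($R{\left(B,y \right)} = 4 - \left(y - 2 y\right) = 4 - - y = 4 + y$)
$t{\left(80 \right)} + R{\left(\left(18 + 42\right) - 58,X \right)} = 80 + \left(4 + 110\right) = 80 + 114 = 194$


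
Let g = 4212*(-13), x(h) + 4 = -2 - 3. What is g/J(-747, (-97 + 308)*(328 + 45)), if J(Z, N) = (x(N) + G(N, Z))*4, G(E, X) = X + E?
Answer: -13689/77947 ≈ -0.17562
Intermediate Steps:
G(E, X) = E + X
x(h) = -9 (x(h) = -4 + (-2 - 3) = -4 - 5 = -9)
J(Z, N) = -36 + 4*N + 4*Z (J(Z, N) = (-9 + (N + Z))*4 = (-9 + N + Z)*4 = -36 + 4*N + 4*Z)
g = -54756
g/J(-747, (-97 + 308)*(328 + 45)) = -54756/(-36 + 4*((-97 + 308)*(328 + 45)) + 4*(-747)) = -54756/(-36 + 4*(211*373) - 2988) = -54756/(-36 + 4*78703 - 2988) = -54756/(-36 + 314812 - 2988) = -54756/311788 = -54756*1/311788 = -13689/77947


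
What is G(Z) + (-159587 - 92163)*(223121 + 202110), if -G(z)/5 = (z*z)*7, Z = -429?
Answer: -107058345685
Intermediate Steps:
G(z) = -35*z² (G(z) = -5*z*z*7 = -5*z²*7 = -35*z²)
G(Z) + (-159587 - 92163)*(223121 + 202110) = -35*(-429)² + (-159587 - 92163)*(223121 + 202110) = -35*184041 - 251750*425231 = -6441435 - 107051904250 = -107058345685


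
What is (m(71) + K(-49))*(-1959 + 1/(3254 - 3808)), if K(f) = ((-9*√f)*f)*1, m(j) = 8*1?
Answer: -4341148/277 - 3350280969*I/554 ≈ -15672.0 - 6.0474e+6*I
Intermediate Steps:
m(j) = 8
K(f) = -9*f^(3/2) (K(f) = -9*f^(3/2)*1 = -9*f^(3/2))
(m(71) + K(-49))*(-1959 + 1/(3254 - 3808)) = (8 - (-3087)*I)*(-1959 + 1/(3254 - 3808)) = (8 - (-3087)*I)*(-1959 + 1/(-554)) = (8 + 3087*I)*(-1959 - 1/554) = (8 + 3087*I)*(-1085287/554) = -4341148/277 - 3350280969*I/554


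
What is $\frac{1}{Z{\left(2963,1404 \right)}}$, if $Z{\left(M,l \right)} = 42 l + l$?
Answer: $\frac{1}{60372} \approx 1.6564 \cdot 10^{-5}$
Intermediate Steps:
$Z{\left(M,l \right)} = 43 l$
$\frac{1}{Z{\left(2963,1404 \right)}} = \frac{1}{43 \cdot 1404} = \frac{1}{60372}$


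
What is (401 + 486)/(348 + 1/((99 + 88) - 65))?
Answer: 108214/42457 ≈ 2.5488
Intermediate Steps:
(401 + 486)/(348 + 1/((99 + 88) - 65)) = 887/(348 + 1/(187 - 65)) = 887/(348 + 1/122) = 887/(42457/122) = 887*(122/42457) = 108214/42457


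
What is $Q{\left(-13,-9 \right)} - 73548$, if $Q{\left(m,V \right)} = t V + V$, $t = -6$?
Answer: $-73503$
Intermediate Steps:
$Q{\left(m,V \right)} = - 5 V$ ($Q{\left(m,V \right)} = - 6 V + V = - 5 V$)
$Q{\left(-13,-9 \right)} - 73548 = \left(-5\right) \left(-9\right) - 73548 = 45 - 73548 = -73503$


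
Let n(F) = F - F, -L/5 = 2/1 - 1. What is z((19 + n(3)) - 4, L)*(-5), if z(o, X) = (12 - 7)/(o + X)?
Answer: -5/2 ≈ -2.5000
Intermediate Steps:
L = -5 (L = -5*(2/1 - 1) = -5*(2*1 - 1) = -5*(2 - 1) = -5*1 = -5)
n(F) = 0
z(o, X) = 5/(X + o)
z((19 + n(3)) - 4, L)*(-5) = (5/(-5 + ((19 + 0) - 4)))*(-5) = (5/(-5 + (19 - 4)))*(-5) = (5/(-5 + 15))*(-5) = (5/10)*(-5) = (5*(1/10))*(-5) = (1/2)*(-5) = -5/2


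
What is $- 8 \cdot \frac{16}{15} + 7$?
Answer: $- \frac{23}{15} \approx -1.5333$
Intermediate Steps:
$- 8 \cdot \frac{16}{15} + 7 = - 8 \cdot 16 \cdot \frac{1}{15} + 7 = \left(-8\right) \frac{16}{15} + 7 = - \frac{128}{15} + 7 = - \frac{23}{15}$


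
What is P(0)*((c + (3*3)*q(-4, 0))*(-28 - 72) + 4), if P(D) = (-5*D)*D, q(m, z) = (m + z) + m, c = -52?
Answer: 0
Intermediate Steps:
q(m, z) = z + 2*m
P(D) = -5*D²
P(0)*((c + (3*3)*q(-4, 0))*(-28 - 72) + 4) = (-5*0²)*((-52 + (3*3)*(0 + 2*(-4)))*(-28 - 72) + 4) = (-5*0)*((-52 + 9*(0 - 8))*(-100) + 4) = 0*((-52 + 9*(-8))*(-100) + 4) = 0*((-52 - 72)*(-100) + 4) = 0*(-124*(-100) + 4) = 0*(12400 + 4) = 0*12404 = 0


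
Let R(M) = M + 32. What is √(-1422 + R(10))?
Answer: 2*I*√345 ≈ 37.148*I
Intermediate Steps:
R(M) = 32 + M
√(-1422 + R(10)) = √(-1422 + (32 + 10)) = √(-1422 + 42) = √(-1380) = 2*I*√345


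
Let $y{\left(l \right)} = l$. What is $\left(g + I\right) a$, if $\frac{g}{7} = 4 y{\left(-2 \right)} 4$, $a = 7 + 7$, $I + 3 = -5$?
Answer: $-3248$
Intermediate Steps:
$I = -8$ ($I = -3 - 5 = -8$)
$a = 14$
$g = -224$ ($g = 7 \cdot 4 \left(-2\right) 4 = 7 \left(\left(-8\right) 4\right) = 7 \left(-32\right) = -224$)
$\left(g + I\right) a = \left(-224 - 8\right) 14 = \left(-232\right) 14 = -3248$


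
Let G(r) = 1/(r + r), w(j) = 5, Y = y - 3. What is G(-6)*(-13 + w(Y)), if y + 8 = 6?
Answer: 2/3 ≈ 0.66667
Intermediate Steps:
y = -2 (y = -8 + 6 = -2)
Y = -5 (Y = -2 - 3 = -5)
G(r) = 1/(2*r)
G(-6)*(-13 + w(Y)) = ((1/2)/(-6))*(-13 + 5) = ((1/2)*(-1/6))*(-8) = -1/12*(-8) = 2/3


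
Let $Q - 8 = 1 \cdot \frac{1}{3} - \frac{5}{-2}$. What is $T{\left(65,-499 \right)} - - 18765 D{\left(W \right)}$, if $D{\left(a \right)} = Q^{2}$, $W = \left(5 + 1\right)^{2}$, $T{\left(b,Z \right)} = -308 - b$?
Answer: $\frac{8807633}{4} \approx 2.2019 \cdot 10^{6}$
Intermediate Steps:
$Q = \frac{65}{6}$ ($Q = 8 + \left(1 \cdot \frac{1}{3} - \frac{5}{-2}\right) = 8 + \left(1 \cdot \frac{1}{3} - - \frac{5}{2}\right) = 8 + \left(\frac{1}{3} + \frac{5}{2}\right) = 8 + \frac{17}{6} = \frac{65}{6} \approx 10.833$)
$W = 36$ ($W = 6^{2} = 36$)
$D{\left(a \right)} = \frac{4225}{36}$ ($D{\left(a \right)} = \left(\frac{65}{6}\right)^{2} = \frac{4225}{36}$)
$T{\left(65,-499 \right)} - - 18765 D{\left(W \right)} = \left(-308 - 65\right) - \left(-18765\right) \frac{4225}{36} = \left(-308 - 65\right) - - \frac{8809125}{4} = -373 + \frac{8809125}{4} = \frac{8807633}{4}$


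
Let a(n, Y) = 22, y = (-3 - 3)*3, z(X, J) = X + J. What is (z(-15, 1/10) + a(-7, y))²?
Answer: 5041/100 ≈ 50.410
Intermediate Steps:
z(X, J) = J + X
y = -18 (y = -6*3 = -18)
(z(-15, 1/10) + a(-7, y))² = ((1/10 - 15) + 22)² = ((⅒ - 15) + 22)² = (-149/10 + 22)² = (71/10)² = 5041/100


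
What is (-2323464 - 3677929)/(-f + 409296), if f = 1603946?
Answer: 6001393/1194650 ≈ 5.0236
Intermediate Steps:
(-2323464 - 3677929)/(-f + 409296) = (-2323464 - 3677929)/(-1*1603946 + 409296) = -6001393/(-1603946 + 409296) = -6001393/(-1194650) = -6001393*(-1/1194650) = 6001393/1194650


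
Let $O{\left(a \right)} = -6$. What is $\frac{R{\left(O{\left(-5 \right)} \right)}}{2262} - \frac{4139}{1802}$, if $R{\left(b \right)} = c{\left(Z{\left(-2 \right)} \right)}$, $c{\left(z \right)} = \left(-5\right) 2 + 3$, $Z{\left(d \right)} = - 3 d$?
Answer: $- \frac{2343758}{1019031} \approx -2.3$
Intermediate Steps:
$c{\left(z \right)} = -7$ ($c{\left(z \right)} = -10 + 3 = -7$)
$R{\left(b \right)} = -7$
$\frac{R{\left(O{\left(-5 \right)} \right)}}{2262} - \frac{4139}{1802} = - \frac{7}{2262} - \frac{4139}{1802} = - \frac{2343758}{1019031}$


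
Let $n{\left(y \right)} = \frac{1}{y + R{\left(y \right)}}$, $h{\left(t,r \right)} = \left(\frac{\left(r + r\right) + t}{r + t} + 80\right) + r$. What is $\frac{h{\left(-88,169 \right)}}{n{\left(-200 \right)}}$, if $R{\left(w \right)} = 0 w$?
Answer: $- \frac{4083800}{81} \approx -50417.0$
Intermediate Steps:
$R{\left(w \right)} = 0$
$h{\left(t,r \right)} = 80 + r + \frac{t + 2 r}{r + t}$ ($h{\left(t,r \right)} = \left(\frac{2 r + t}{r + t} + 80\right) + r = \left(\frac{t + 2 r}{r + t} + 80\right) + r = \left(80 + \frac{t + 2 r}{r + t}\right) + r = 80 + r + \frac{t + 2 r}{r + t}$)
$n{\left(y \right)} = \frac{1}{y}$ ($n{\left(y \right)} = \frac{1}{y + 0} = \frac{1}{y}$)
$\frac{h{\left(-88,169 \right)}}{n{\left(-200 \right)}} = \frac{\frac{1}{169 - 88} \left(169^{2} + 81 \left(-88\right) + 82 \cdot 169 + 169 \left(-88\right)\right)}{\frac{1}{-200}} = \frac{\frac{1}{81} \left(28561 - 7128 + 13858 - 14872\right)}{- \frac{1}{200}} = \frac{1}{81} \cdot 20419 \left(-200\right) = \frac{20419}{81} \left(-200\right) = - \frac{4083800}{81}$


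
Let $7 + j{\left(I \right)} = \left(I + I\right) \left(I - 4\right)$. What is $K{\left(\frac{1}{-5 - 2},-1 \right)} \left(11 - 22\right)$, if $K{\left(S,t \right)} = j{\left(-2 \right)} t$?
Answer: $187$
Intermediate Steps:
$j{\left(I \right)} = -7 + 2 I \left(-4 + I\right)$ ($j{\left(I \right)} = -7 + \left(I + I\right) \left(I - 4\right) = -7 + 2 I \left(-4 + I\right)$)
$K{\left(S,t \right)} = 17 t$ ($K{\left(S,t \right)} = \left(-7 - -16 + 2 \left(-2\right)^{2}\right) t = \left(-7 + 16 + 2 \cdot 4\right) t = \left(-7 + 16 + 8\right) t = 17 t$)
$K{\left(\frac{1}{-5 - 2},-1 \right)} \left(11 - 22\right) = 17 \left(-1\right) \left(11 - 22\right) = \left(-17\right) \left(-11\right) = 187$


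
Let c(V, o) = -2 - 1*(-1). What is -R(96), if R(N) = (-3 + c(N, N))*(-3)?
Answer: -12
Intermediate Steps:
c(V, o) = -1 (c(V, o) = -2 + 1 = -1)
R(N) = 12 (R(N) = (-3 - 1)*(-3) = -4*(-3) = 12)
-R(96) = -1*12 = -12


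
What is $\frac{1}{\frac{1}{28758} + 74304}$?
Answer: $\frac{28758}{2136834433} \approx 1.3458 \cdot 10^{-5}$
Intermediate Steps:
$\frac{1}{\frac{1}{28758} + 74304} = \frac{1}{\frac{2136834433}{28758}} = \frac{28758}{2136834433}$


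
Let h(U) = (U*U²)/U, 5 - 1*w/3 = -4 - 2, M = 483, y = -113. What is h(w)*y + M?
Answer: -122574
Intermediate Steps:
w = 33 (w = 15 - 3*(-4 - 2) = 15 - 3*(-6) = 15 + 18 = 33)
h(U) = U² (h(U) = U³/U = U²)
h(w)*y + M = 33²*(-113) + 483 = 1089*(-113) + 483 = -123057 + 483 = -122574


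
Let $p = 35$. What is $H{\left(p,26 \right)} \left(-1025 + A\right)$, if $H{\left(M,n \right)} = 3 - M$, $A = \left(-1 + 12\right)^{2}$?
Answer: $28928$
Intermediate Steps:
$A = 121$ ($A = 11^{2} = 121$)
$H{\left(p,26 \right)} \left(-1025 + A\right) = \left(3 - 35\right) \left(-1025 + 121\right) = \left(3 - 35\right) \left(-904\right) = \left(-32\right) \left(-904\right) = 28928$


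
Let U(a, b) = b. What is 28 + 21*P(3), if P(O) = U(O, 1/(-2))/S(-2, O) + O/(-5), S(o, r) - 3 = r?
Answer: 273/20 ≈ 13.650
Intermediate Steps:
S(o, r) = 3 + r
P(O) = -1/(2*(3 + O)) - O/5 (P(O) = 1/((-2)*(3 + O)) + O/(-5) = -1/(2*(3 + O)) + O*(-⅕) = -1/(2*(3 + O)) - O/5)
28 + 21*P(3) = 28 + 21*((-5 - 2*3*(3 + 3))/(10*(3 + 3))) = 28 + 21*((⅒)*(-5 - 2*3*6)/6) = 28 + 21*((⅒)*(⅙)*(-5 - 36)) = 28 + 21*((⅒)*(⅙)*(-41)) = 28 + 21*(-41/60) = 28 - 287/20 = 273/20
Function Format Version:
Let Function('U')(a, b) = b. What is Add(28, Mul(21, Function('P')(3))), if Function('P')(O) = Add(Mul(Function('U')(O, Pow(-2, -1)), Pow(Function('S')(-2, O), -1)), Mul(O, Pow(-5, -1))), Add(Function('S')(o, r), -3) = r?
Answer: Rational(273, 20) ≈ 13.650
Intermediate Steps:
Function('S')(o, r) = Add(3, r)
Function('P')(O) = Add(Mul(Rational(-1, 2), Pow(Add(3, O), -1)), Mul(Rational(-1, 5), O)) (Function('P')(O) = Add(Mul(Pow(-2, -1), Pow(Add(3, O), -1)), Mul(O, Pow(-5, -1))) = Add(Mul(Rational(-1, 2), Pow(Add(3, O), -1)), Mul(O, Rational(-1, 5))) = Add(Mul(Rational(-1, 2), Pow(Add(3, O), -1)), Mul(Rational(-1, 5), O)))
Add(28, Mul(21, Function('P')(3))) = Add(28, Mul(21, Mul(Rational(1, 10), Pow(Add(3, 3), -1), Add(-5, Mul(-2, 3, Add(3, 3)))))) = Add(28, Mul(21, Mul(Rational(1, 10), Pow(6, -1), Add(-5, Mul(-2, 3, 6))))) = Add(28, Mul(21, Mul(Rational(1, 10), Rational(1, 6), Add(-5, -36)))) = Add(28, Mul(21, Mul(Rational(1, 10), Rational(1, 6), -41))) = Add(28, Mul(21, Rational(-41, 60))) = Add(28, Rational(-287, 20)) = Rational(273, 20)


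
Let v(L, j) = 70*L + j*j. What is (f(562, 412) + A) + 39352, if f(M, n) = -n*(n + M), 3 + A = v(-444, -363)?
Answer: -261250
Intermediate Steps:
v(L, j) = j² + 70*L (v(L, j) = 70*L + j² = j² + 70*L)
A = 100686 (A = -3 + ((-363)² + 70*(-444)) = -3 + (131769 - 31080) = -3 + 100689 = 100686)
f(M, n) = -n*(M + n)
(f(562, 412) + A) + 39352 = (-1*412*(562 + 412) + 100686) + 39352 = (-1*412*974 + 100686) + 39352 = (-401288 + 100686) + 39352 = -300602 + 39352 = -261250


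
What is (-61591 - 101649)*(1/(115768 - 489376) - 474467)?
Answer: 3617085528849485/46701 ≈ 7.7452e+10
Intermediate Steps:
(-61591 - 101649)*(1/(115768 - 489376) - 474467) = -163240*(1/(-373608) - 474467) = -163240*(-1/373608 - 474467) = -163240*(-177264666937/373608) = 3617085528849485/46701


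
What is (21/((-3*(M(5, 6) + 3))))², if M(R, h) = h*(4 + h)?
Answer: 1/81 ≈ 0.012346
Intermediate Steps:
(21/((-3*(M(5, 6) + 3))))² = (21/((-3*(6*(4 + 6) + 3))))² = (21/((-3*(6*10 + 3))))² = (21/((-3*(60 + 3))))² = (21/((-3*63)))² = (21/(-189))² = (21*(-1/189))² = (-⅑)² = 1/81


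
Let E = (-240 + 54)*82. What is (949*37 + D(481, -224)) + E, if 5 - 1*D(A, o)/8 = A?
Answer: 16053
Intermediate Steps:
D(A, o) = 40 - 8*A
E = -15252 (E = -186*82 = -15252)
(949*37 + D(481, -224)) + E = (949*37 + (40 - 8*481)) - 15252 = (35113 + (40 - 3848)) - 15252 = (35113 - 3808) - 15252 = 31305 - 15252 = 16053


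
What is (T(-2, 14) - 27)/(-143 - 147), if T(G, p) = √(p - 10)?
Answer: 5/58 ≈ 0.086207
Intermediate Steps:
T(G, p) = √(-10 + p)
(T(-2, 14) - 27)/(-143 - 147) = (√(-10 + 14) - 27)/(-143 - 147) = (√4 - 27)/(-290) = (2 - 27)*(-1/290) = -25*(-1/290) = 5/58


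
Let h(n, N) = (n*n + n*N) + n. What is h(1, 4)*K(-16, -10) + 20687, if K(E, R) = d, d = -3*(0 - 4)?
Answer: 20759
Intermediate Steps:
d = 12 (d = -3*(-4) = 12)
h(n, N) = n + n² + N*n (h(n, N) = (n² + N*n) + n = n + n² + N*n)
K(E, R) = 12
h(1, 4)*K(-16, -10) + 20687 = (1*(1 + 4 + 1))*12 + 20687 = (1*6)*12 + 20687 = 6*12 + 20687 = 72 + 20687 = 20759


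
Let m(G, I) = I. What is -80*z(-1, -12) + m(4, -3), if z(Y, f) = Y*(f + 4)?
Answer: -643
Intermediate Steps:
z(Y, f) = Y*(4 + f)
-80*z(-1, -12) + m(4, -3) = -(-80)*(4 - 12) - 3 = -(-80)*(-8) - 3 = -80*8 - 3 = -640 - 3 = -643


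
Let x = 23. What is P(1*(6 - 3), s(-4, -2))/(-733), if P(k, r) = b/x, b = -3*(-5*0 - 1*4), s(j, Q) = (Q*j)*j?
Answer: -12/16859 ≈ -0.00071179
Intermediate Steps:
s(j, Q) = Q*j²
b = 12 (b = -3*(0 - 4) = -3*(-4) = 12)
P(k, r) = 12/23
P(1*(6 - 3), s(-4, -2))/(-733) = (12/23)/(-733) = (12/23)*(-1/733) = -12/16859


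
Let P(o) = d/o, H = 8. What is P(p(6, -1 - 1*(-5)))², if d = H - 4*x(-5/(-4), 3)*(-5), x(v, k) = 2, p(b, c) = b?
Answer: 64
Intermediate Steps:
d = 48 (d = 8 - 4*2*(-5) = 8 - 8*(-5) = 8 - 1*(-40) = 8 + 40 = 48)
P(o) = 48/o
P(p(6, -1 - 1*(-5)))² = (48/6)² = (48*(⅙))² = 8² = 64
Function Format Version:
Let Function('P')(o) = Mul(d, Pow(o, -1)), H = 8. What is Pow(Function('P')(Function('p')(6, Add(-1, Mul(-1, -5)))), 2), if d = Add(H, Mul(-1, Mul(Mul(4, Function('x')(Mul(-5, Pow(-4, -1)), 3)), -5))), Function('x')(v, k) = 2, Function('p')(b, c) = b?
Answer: 64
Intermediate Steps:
d = 48 (d = Add(8, Mul(-1, Mul(Mul(4, 2), -5))) = Add(8, Mul(-1, Mul(8, -5))) = Add(8, Mul(-1, -40)) = Add(8, 40) = 48)
Function('P')(o) = Mul(48, Pow(o, -1))
Pow(Function('P')(Function('p')(6, Add(-1, Mul(-1, -5)))), 2) = Pow(Mul(48, Pow(6, -1)), 2) = Pow(Mul(48, Rational(1, 6)), 2) = Pow(8, 2) = 64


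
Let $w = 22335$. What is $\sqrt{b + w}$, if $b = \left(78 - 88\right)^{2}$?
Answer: $\sqrt{22435} \approx 149.78$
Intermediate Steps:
$b = 100$ ($b = \left(-10\right)^{2} = 100$)
$\sqrt{b + w} = \sqrt{100 + 22335} = \sqrt{22435}$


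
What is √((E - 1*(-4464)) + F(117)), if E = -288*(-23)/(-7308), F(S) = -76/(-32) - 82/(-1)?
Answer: √2998346134/812 ≈ 67.435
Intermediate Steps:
F(S) = 675/8 (F(S) = -76*(-1/32) - 82*(-1) = 19/8 + 82 = 675/8)
E = -184/203 (E = 6624*(-1/7308) = -184/203 ≈ -0.90640)
√((E - 1*(-4464)) + F(117)) = √((-184/203 - 1*(-4464)) + 675/8) = √((-184/203 + 4464) + 675/8) = √(906008/203 + 675/8) = √(7385089/1624) = √2998346134/812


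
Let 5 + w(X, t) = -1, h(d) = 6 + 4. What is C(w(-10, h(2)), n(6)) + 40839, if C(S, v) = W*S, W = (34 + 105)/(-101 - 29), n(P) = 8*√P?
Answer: 2654952/65 ≈ 40845.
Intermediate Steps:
h(d) = 10
w(X, t) = -6 (w(X, t) = -5 - 1 = -6)
W = -139/130 (W = 139/(-130) = 139*(-1/130) = -139/130 ≈ -1.0692)
C(S, v) = -139*S/130
C(w(-10, h(2)), n(6)) + 40839 = -139/130*(-6) + 40839 = 417/65 + 40839 = 2654952/65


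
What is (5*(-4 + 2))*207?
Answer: -2070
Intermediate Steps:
(5*(-4 + 2))*207 = (5*(-2))*207 = -10*207 = -2070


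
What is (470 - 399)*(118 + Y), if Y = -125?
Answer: -497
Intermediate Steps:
(470 - 399)*(118 + Y) = (470 - 399)*(118 - 125) = 71*(-7) = -497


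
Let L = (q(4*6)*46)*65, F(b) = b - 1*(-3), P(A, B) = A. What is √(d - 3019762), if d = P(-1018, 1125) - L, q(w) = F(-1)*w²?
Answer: 2*I*√1616315 ≈ 2542.7*I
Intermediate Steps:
F(b) = 3 + b (F(b) = b + 3 = 3 + b)
q(w) = 2*w² (q(w) = (3 - 1)*w² = 2*w²)
L = 3444480 (L = ((2*(4*6)²)*46)*65 = ((2*24²)*46)*65 = ((2*576)*46)*65 = (1152*46)*65 = 52992*65 = 3444480)
d = -3445498 (d = -1018 - 1*3444480 = -1018 - 3444480 = -3445498)
√(d - 3019762) = √(-3445498 - 3019762) = √(-6465260) = 2*I*√1616315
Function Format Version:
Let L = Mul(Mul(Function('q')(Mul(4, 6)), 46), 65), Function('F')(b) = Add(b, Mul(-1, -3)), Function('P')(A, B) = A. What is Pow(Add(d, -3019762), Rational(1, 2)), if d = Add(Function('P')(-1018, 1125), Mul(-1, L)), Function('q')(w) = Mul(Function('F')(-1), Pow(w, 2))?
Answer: Mul(2, I, Pow(1616315, Rational(1, 2))) ≈ Mul(2542.7, I)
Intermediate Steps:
Function('F')(b) = Add(3, b) (Function('F')(b) = Add(b, 3) = Add(3, b))
Function('q')(w) = Mul(2, Pow(w, 2)) (Function('q')(w) = Mul(Add(3, -1), Pow(w, 2)) = Mul(2, Pow(w, 2)))
L = 3444480 (L = Mul(Mul(Mul(2, Pow(Mul(4, 6), 2)), 46), 65) = Mul(Mul(Mul(2, Pow(24, 2)), 46), 65) = Mul(Mul(Mul(2, 576), 46), 65) = Mul(Mul(1152, 46), 65) = Mul(52992, 65) = 3444480)
d = -3445498 (d = Add(-1018, Mul(-1, 3444480)) = Add(-1018, -3444480) = -3445498)
Pow(Add(d, -3019762), Rational(1, 2)) = Pow(Add(-3445498, -3019762), Rational(1, 2)) = Pow(-6465260, Rational(1, 2)) = Mul(2, I, Pow(1616315, Rational(1, 2)))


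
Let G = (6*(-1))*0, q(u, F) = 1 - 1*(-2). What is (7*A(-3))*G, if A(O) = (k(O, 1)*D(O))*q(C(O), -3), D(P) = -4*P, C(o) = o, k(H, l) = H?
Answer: 0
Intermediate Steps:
q(u, F) = 3 (q(u, F) = 1 + 2 = 3)
A(O) = -12*O² (A(O) = (O*(-4*O))*3 = -4*O²*3 = -12*O²)
G = 0 (G = -6*0 = 0)
(7*A(-3))*G = (7*(-12*(-3)²))*0 = (7*(-12*9))*0 = (7*(-108))*0 = -756*0 = 0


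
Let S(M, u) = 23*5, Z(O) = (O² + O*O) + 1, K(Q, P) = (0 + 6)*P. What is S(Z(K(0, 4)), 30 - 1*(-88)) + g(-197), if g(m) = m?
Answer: -82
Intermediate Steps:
K(Q, P) = 6*P
Z(O) = 1 + 2*O² (Z(O) = (O² + O²) + 1 = 2*O² + 1 = 1 + 2*O²)
S(M, u) = 115
S(Z(K(0, 4)), 30 - 1*(-88)) + g(-197) = 115 - 197 = -82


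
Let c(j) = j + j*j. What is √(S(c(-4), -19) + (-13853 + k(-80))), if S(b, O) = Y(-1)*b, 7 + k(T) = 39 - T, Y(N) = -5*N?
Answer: I*√13681 ≈ 116.97*I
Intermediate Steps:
k(T) = 32 - T (k(T) = -7 + (39 - T) = 32 - T)
c(j) = j + j²
S(b, O) = 5*b (S(b, O) = (-5*(-1))*b = 5*b)
√(S(c(-4), -19) + (-13853 + k(-80))) = √(5*(-4*(1 - 4)) + (-13853 + (32 - 1*(-80)))) = √(5*(-4*(-3)) + (-13853 + (32 + 80))) = √(5*12 + (-13853 + 112)) = √(60 - 13741) = √(-13681) = I*√13681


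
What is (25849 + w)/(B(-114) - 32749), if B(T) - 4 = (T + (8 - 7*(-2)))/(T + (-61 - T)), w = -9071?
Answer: -1023458/1997353 ≈ -0.51241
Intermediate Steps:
B(T) = 222/61 - T/61 (B(T) = 4 + (T + (8 - 7*(-2)))/(T + (-61 - T)) = 4 + (T + (8 + 14))/(-61) = 4 + (T + 22)*(-1/61) = 4 + (22 + T)*(-1/61) = 4 + (-22/61 - T/61) = 222/61 - T/61)
(25849 + w)/(B(-114) - 32749) = (25849 - 9071)/((222/61 - 1/61*(-114)) - 32749) = 16778/((222/61 + 114/61) - 32749) = 16778/(336/61 - 32749) = 16778/(-1997353/61) = 16778*(-61/1997353) = -1023458/1997353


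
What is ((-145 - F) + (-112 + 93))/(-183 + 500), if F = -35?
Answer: -129/317 ≈ -0.40694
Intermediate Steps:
((-145 - F) + (-112 + 93))/(-183 + 500) = ((-145 - 1*(-35)) + (-112 + 93))/(-183 + 500) = ((-145 + 35) - 19)/317 = (-110 - 19)*(1/317) = -129*1/317 = -129/317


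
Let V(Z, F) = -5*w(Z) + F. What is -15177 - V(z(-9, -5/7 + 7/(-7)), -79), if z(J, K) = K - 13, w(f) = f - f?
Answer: -15098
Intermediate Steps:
w(f) = 0
z(J, K) = -13 + K
V(Z, F) = F (V(Z, F) = -5*0 + F = 0 + F = F)
-15177 - V(z(-9, -5/7 + 7/(-7)), -79) = -15177 - 1*(-79) = -15177 + 79 = -15098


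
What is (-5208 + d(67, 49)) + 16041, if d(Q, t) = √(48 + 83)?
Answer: 10833 + √131 ≈ 10844.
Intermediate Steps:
d(Q, t) = √131
(-5208 + d(67, 49)) + 16041 = (-5208 + √131) + 16041 = 10833 + √131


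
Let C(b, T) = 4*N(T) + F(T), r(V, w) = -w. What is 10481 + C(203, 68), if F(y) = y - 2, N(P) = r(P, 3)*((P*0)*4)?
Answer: 10547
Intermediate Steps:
N(P) = 0 (N(P) = (-1*3)*((P*0)*4) = -0*4 = -3*0 = 0)
F(y) = -2 + y
C(b, T) = -2 + T (C(b, T) = 4*0 + (-2 + T) = 0 + (-2 + T) = -2 + T)
10481 + C(203, 68) = 10481 + (-2 + 68) = 10481 + 66 = 10547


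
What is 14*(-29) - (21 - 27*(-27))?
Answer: -1156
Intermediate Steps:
14*(-29) - (21 - 27*(-27)) = -406 - (21 + 729) = -406 - 1*750 = -406 - 750 = -1156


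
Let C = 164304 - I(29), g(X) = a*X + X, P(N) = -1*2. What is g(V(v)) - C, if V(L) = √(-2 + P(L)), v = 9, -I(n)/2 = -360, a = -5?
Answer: -163584 - 8*I ≈ -1.6358e+5 - 8.0*I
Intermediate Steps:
P(N) = -2
I(n) = 720 (I(n) = -2*(-360) = 720)
V(L) = 2*I (V(L) = √(-2 - 2) = √(-4) = 2*I)
g(X) = -4*X (g(X) = -5*X + X = -4*X)
C = 163584 (C = 164304 - 1*720 = 164304 - 720 = 163584)
g(V(v)) - C = -8*I - 1*163584 = -8*I - 163584 = -163584 - 8*I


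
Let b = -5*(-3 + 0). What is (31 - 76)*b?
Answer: -675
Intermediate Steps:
b = 15 (b = -5*(-3) = 15)
(31 - 76)*b = (31 - 76)*15 = -45*15 = -675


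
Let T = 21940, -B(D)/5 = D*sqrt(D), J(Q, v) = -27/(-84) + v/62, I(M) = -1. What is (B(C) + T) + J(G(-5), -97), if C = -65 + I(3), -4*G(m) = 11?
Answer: 19042841/868 + 330*I*sqrt(66) ≈ 21939.0 + 2680.9*I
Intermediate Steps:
G(m) = -11/4 (G(m) = -1/4*11 = -11/4)
J(Q, v) = 9/28 + v/62 (J(Q, v) = -27*(-1/84) + v*(1/62) = 9/28 + v/62)
C = -66 (C = -65 - 1 = -66)
B(D) = -5*D**(3/2) (B(D) = -5*D*sqrt(D) = -5*D**(3/2))
(B(C) + T) + J(G(-5), -97) = (-(-330)*I*sqrt(66) + 21940) + (9/28 + (1/62)*(-97)) = (-(-330)*I*sqrt(66) + 21940) + (9/28 - 97/62) = (330*I*sqrt(66) + 21940) - 1079/868 = (21940 + 330*I*sqrt(66)) - 1079/868 = 19042841/868 + 330*I*sqrt(66)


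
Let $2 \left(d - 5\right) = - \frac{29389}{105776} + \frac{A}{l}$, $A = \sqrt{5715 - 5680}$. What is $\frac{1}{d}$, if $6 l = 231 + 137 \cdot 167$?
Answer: $\frac{5809474527806560160}{28240314345958958717} - \frac{155140603132416 \sqrt{35}}{28240314345958958717} \approx 0.20568$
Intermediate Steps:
$l = \frac{11555}{3}$ ($l = \frac{231 + 137 \cdot 167}{6} = \frac{231 + 22879}{6} = \frac{1}{6} \cdot 23110 = \frac{11555}{3} \approx 3851.7$)
$A = \sqrt{35}$ ($A = \sqrt{5715 - 5680} = \sqrt{35} \approx 5.9161$)
$d = \frac{1028371}{211552} + \frac{3 \sqrt{35}}{23110}$ ($d = 5 + \frac{- \frac{29389}{105776} + \frac{\sqrt{35}}{\frac{11555}{3}}}{2} = 5 + \frac{\left(-29389\right) \frac{1}{105776} + \sqrt{35} \cdot \frac{3}{11555}}{2} = 5 + \frac{- \frac{29389}{105776} + \frac{3 \sqrt{35}}{11555}}{2} = 5 - \left(\frac{29389}{211552} - \frac{3 \sqrt{35}}{23110}\right) = \frac{1028371}{211552} + \frac{3 \sqrt{35}}{23110} \approx 4.8618$)
$\frac{1}{d} = \frac{1}{\frac{1028371}{211552} + \frac{3 \sqrt{35}}{23110}}$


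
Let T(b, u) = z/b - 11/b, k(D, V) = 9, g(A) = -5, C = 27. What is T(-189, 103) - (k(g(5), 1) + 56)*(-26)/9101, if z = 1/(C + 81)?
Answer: 45299167/185769612 ≈ 0.24385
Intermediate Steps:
z = 1/108 (z = 1/(27 + 81) = 1/108 ≈ 0.0092593)
T(b, u) = -1187/(108*b) (T(b, u) = 1/(108*b) - 11/b = -1187/(108*b))
T(-189, 103) - (k(g(5), 1) + 56)*(-26)/9101 = -1187/108/(-189) - (9 + 56)*(-26)/9101 = -1187/108*(-1/189) - 65*(-26)/9101 = 1187/20412 - (-1690)/9101 = 1187/20412 - 1*(-1690/9101) = 1187/20412 + 1690/9101 = 45299167/185769612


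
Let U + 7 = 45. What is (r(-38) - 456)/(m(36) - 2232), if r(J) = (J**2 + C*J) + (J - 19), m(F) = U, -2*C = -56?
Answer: 133/2194 ≈ 0.060620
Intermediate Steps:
C = 28 (C = -1/2*(-56) = 28)
U = 38 (U = -7 + 45 = 38)
m(F) = 38
r(J) = -19 + J**2 + 29*J (r(J) = (J**2 + 28*J) + (J - 19) = (J**2 + 28*J) + (-19 + J) = -19 + J**2 + 29*J)
(r(-38) - 456)/(m(36) - 2232) = ((-19 + (-38)**2 + 29*(-38)) - 456)/(38 - 2232) = ((-19 + 1444 - 1102) - 456)/(-2194) = (323 - 456)*(-1/2194) = -133*(-1/2194) = 133/2194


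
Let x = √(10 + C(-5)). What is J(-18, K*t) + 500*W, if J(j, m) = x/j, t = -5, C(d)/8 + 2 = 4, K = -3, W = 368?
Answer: 184000 - √26/18 ≈ 1.8400e+5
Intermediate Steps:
C(d) = 16 (C(d) = -16 + 8*4 = -16 + 32 = 16)
x = √26 (x = √(10 + 16) = √26 ≈ 5.0990)
J(j, m) = √26/j
J(-18, K*t) + 500*W = √26/(-18) + 500*368 = √26*(-1/18) + 184000 = -√26/18 + 184000 = 184000 - √26/18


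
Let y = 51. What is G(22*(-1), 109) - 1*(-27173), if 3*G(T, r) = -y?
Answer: 27156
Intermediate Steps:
G(T, r) = -17 (G(T, r) = (-1*51)/3 = (⅓)*(-51) = -17)
G(22*(-1), 109) - 1*(-27173) = -17 - 1*(-27173) = -17 + 27173 = 27156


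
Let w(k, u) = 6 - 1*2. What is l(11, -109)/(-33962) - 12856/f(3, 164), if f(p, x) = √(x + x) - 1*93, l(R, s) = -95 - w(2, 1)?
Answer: 40606062675/282597802 + 25712*√82/8321 ≈ 171.67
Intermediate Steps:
w(k, u) = 4 (w(k, u) = 6 - 2 = 4)
l(R, s) = -99 (l(R, s) = -95 - 1*4 = -95 - 4 = -99)
f(p, x) = -93 + √2*√x (f(p, x) = √(2*x) - 93 = √2*√x - 93 = -93 + √2*√x)
l(11, -109)/(-33962) - 12856/f(3, 164) = -99/(-33962) - 12856/(-93 + √2*√164) = -99*(-1/33962) - 12856/(-93 + √2*(2*√41)) = 99/33962 - 12856/(-93 + 2*√82)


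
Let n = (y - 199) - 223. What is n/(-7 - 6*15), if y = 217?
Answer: 205/97 ≈ 2.1134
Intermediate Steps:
n = -205 (n = (217 - 199) - 223 = 18 - 223 = -205)
n/(-7 - 6*15) = -205/(-7 - 6*15) = -205/(-7 - 90) = -205/(-97) = -205*(-1/97) = 205/97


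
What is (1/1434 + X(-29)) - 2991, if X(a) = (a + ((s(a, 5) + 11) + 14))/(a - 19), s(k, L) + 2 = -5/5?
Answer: -34311071/11472 ≈ -2990.9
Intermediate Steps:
s(k, L) = -3 (s(k, L) = -2 - 5/5 = -2 - 5*⅕ = -2 - 1 = -3)
X(a) = (22 + a)/(-19 + a) (X(a) = (a + ((-3 + 11) + 14))/(a - 19) = (a + (8 + 14))/(-19 + a) = (a + 22)/(-19 + a) = (22 + a)/(-19 + a))
(1/1434 + X(-29)) - 2991 = (1/1434 + (22 - 29)/(-19 - 29)) - 2991 = (1/1434 - 7/(-48)) - 2991 = (1/1434 - 1/48*(-7)) - 2991 = (1/1434 + 7/48) - 2991 = 1681/11472 - 2991 = -34311071/11472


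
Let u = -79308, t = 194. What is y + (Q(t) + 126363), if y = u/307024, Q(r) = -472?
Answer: 9662869769/76756 ≈ 1.2589e+5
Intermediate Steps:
y = -19827/76756 (y = -79308/307024 = -79308*1/307024 = -19827/76756 ≈ -0.25831)
y + (Q(t) + 126363) = -19827/76756 + (-472 + 126363) = -19827/76756 + 125891 = 9662869769/76756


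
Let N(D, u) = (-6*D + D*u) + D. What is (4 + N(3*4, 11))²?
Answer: 5776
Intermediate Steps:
N(D, u) = -5*D + D*u
(4 + N(3*4, 11))² = (4 + (3*4)*(-5 + 11))² = (4 + 12*6)² = (4 + 72)² = 76² = 5776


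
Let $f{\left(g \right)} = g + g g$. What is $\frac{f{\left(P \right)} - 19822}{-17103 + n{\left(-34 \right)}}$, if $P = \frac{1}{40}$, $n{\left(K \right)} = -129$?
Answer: $\frac{31715159}{27571200} \approx 1.1503$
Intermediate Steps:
$P = \frac{1}{40} \approx 0.025$
$f{\left(g \right)} = g + g^{2}$
$\frac{f{\left(P \right)} - 19822}{-17103 + n{\left(-34 \right)}} = \frac{\frac{1 + \frac{1}{40}}{40} - 19822}{-17103 - 129} = \frac{\frac{1}{40} \cdot \frac{41}{40} - 19822}{-17232} = \left(\frac{41}{1600} - 19822\right) \left(- \frac{1}{17232}\right) = \left(- \frac{31715159}{1600}\right) \left(- \frac{1}{17232}\right) = \frac{31715159}{27571200}$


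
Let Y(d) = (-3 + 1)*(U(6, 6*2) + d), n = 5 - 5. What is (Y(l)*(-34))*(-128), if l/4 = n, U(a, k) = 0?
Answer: 0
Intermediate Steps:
n = 0
l = 0 (l = 4*0 = 0)
Y(d) = -2*d (Y(d) = (-3 + 1)*(0 + d) = -2*d)
(Y(l)*(-34))*(-128) = (-2*0*(-34))*(-128) = (0*(-34))*(-128) = 0*(-128) = 0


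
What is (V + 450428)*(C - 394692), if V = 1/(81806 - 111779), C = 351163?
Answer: -587671031945347/29973 ≈ -1.9607e+10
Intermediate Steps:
V = -1/29973 (V = 1/(-29973) = -1/29973 ≈ -3.3363e-5)
(V + 450428)*(C - 394692) = (-1/29973 + 450428)*(351163 - 394692) = (13500678443/29973)*(-43529) = -587671031945347/29973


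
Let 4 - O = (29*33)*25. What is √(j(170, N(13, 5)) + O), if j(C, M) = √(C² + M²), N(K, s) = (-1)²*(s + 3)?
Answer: √(-23921 + 2*√7241) ≈ 154.11*I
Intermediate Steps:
N(K, s) = 3 + s (N(K, s) = 1*(3 + s) = 3 + s)
O = -23921 (O = 4 - 29*33*25 = 4 - 957*25 = 4 - 1*23925 = 4 - 23925 = -23921)
√(j(170, N(13, 5)) + O) = √(√(170² + (3 + 5)²) - 23921) = √(√(28900 + 8²) - 23921) = √(√(28900 + 64) - 23921) = √(√28964 - 23921) = √(2*√7241 - 23921) = √(-23921 + 2*√7241)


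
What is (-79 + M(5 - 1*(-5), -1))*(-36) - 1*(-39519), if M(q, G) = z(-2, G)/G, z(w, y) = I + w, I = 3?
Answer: 42399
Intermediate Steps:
z(w, y) = 3 + w
M(q, G) = 1/G (M(q, G) = (3 - 2)/G = 1/G)
(-79 + M(5 - 1*(-5), -1))*(-36) - 1*(-39519) = (-79 + 1/(-1))*(-36) - 1*(-39519) = (-79 - 1)*(-36) + 39519 = -80*(-36) + 39519 = 2880 + 39519 = 42399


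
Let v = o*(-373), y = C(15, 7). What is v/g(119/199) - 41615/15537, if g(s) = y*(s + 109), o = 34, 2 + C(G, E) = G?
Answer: -2833894862/244733645 ≈ -11.579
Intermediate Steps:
C(G, E) = -2 + G
y = 13 (y = -2 + 15 = 13)
g(s) = 1417 + 13*s (g(s) = 13*(s + 109) = 13*(109 + s) = 1417 + 13*s)
v = -12682 (v = 34*(-373) = -12682)
v/g(119/199) - 41615/15537 = -12682/(1417 + 13*(119/199)) - 41615/15537 = -12682/(1417 + 1547/199) - 41615/15537 = -12682/283530/199 - 41615/15537 = -12682*199/283530 - 41615/15537 = -1261859/141765 - 41615/15537 = -2833894862/244733645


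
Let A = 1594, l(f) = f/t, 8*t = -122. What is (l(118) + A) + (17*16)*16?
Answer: 362234/61 ≈ 5938.3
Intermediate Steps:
t = -61/4 (t = (1/8)*(-122) = -61/4 ≈ -15.250)
l(f) = -4*f/61 (l(f) = f/(-61/4) = f*(-4/61) = -4*f/61)
(l(118) + A) + (17*16)*16 = (-4/61*118 + 1594) + (17*16)*16 = (-472/61 + 1594) + 272*16 = 96762/61 + 4352 = 362234/61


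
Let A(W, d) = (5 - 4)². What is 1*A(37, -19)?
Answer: 1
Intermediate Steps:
A(W, d) = 1 (A(W, d) = 1² = 1)
1*A(37, -19) = 1*1 = 1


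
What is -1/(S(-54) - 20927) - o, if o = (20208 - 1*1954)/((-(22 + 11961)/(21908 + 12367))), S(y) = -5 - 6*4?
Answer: 13111244004583/251115748 ≈ 52212.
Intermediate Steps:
S(y) = -29 (S(y) = -5 - 24 = -29)
o = -625655850/11983 (o = (20208 - 1954)/((-11983/34275)) = 18254/((-11983/34275)) = 18254/((-1*11983/34275)) = 18254/(-11983/34275) = 18254*(-34275/11983) = -625655850/11983 ≈ -52212.)
-1/(S(-54) - 20927) - o = -1/(-29 - 20927) - 1*(-625655850/11983) = -1/(-20956) + 625655850/11983 = -1*(-1/20956) + 625655850/11983 = 1/20956 + 625655850/11983 = 13111244004583/251115748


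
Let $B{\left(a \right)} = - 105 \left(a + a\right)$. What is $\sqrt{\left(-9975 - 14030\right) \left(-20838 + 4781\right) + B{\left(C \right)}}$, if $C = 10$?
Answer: $\sqrt{385446185} \approx 19633.0$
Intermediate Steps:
$B{\left(a \right)} = - 210 a$ ($B{\left(a \right)} = - 105 \cdot 2 a = - 210 a$)
$\sqrt{\left(-9975 - 14030\right) \left(-20838 + 4781\right) + B{\left(C \right)}} = \sqrt{\left(-9975 - 14030\right) \left(-20838 + 4781\right) - 2100} = \sqrt{\left(-24005\right) \left(-16057\right) - 2100} = \sqrt{385448285 - 2100} = \sqrt{385446185}$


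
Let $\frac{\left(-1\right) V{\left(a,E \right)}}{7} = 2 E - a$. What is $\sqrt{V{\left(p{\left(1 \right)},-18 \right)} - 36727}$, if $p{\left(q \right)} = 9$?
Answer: $2 i \sqrt{9103} \approx 190.82 i$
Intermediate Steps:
$V{\left(a,E \right)} = - 14 E + 7 a$ ($V{\left(a,E \right)} = - 7 \left(2 E - a\right) = - 7 \left(- a + 2 E\right) = - 14 E + 7 a$)
$\sqrt{V{\left(p{\left(1 \right)},-18 \right)} - 36727} = \sqrt{\left(\left(-14\right) \left(-18\right) + 7 \cdot 9\right) - 36727} = \sqrt{\left(252 + 63\right) - 36727} = \sqrt{315 - 36727} = \sqrt{-36412} = 2 i \sqrt{9103}$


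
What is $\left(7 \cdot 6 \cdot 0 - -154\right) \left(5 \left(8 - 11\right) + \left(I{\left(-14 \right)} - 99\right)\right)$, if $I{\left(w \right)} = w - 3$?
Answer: $-20174$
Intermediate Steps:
$I{\left(w \right)} = -3 + w$
$\left(7 \cdot 6 \cdot 0 - -154\right) \left(5 \left(8 - 11\right) + \left(I{\left(-14 \right)} - 99\right)\right) = \left(7 \cdot 6 \cdot 0 - -154\right) \left(5 \left(8 - 11\right) - 116\right) = \left(42 \cdot 0 + 154\right) \left(5 \left(-3\right) - 116\right) = \left(0 + 154\right) \left(-15 - 116\right) = 154 \left(-131\right) = -20174$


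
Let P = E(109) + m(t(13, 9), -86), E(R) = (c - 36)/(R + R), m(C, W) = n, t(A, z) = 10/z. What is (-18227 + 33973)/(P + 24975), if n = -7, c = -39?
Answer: 3432628/5442949 ≈ 0.63066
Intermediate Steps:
m(C, W) = -7
E(R) = -75/(2*R) (E(R) = (-39 - 36)/(R + R) = -75*1/(2*R) = -75/(2*R))
P = -1601/218 (P = -75/2/109 - 7 = -75/2*1/109 - 7 = -75/218 - 7 = -1601/218 ≈ -7.3440)
(-18227 + 33973)/(P + 24975) = (-18227 + 33973)/(-1601/218 + 24975) = 15746/(5442949/218) = 15746*(218/5442949) = 3432628/5442949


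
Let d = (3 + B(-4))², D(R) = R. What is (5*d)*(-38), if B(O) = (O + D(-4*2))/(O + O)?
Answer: -7695/2 ≈ -3847.5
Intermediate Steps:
B(O) = (-8 + O)/(2*O) (B(O) = (O - 4*2)/(O + O) = (O - 8)/((2*O)) = (-8 + O)*(1/(2*O)) = (-8 + O)/(2*O))
d = 81/4 (d = (3 + (½)*(-8 - 4)/(-4))² = (3 + (½)*(-¼)*(-12))² = (3 + 3/2)² = (9/2)² = 81/4 ≈ 20.250)
(5*d)*(-38) = (5*(81/4))*(-38) = (405/4)*(-38) = -7695/2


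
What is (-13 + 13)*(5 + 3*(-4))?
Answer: 0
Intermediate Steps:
(-13 + 13)*(5 + 3*(-4)) = 0*(5 - 12) = 0*(-7) = 0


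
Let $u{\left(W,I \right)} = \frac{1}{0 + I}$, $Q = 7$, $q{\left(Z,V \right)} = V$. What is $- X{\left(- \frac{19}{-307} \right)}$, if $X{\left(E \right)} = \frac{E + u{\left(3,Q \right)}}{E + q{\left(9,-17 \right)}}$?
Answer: $\frac{11}{910} \approx 0.012088$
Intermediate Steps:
$u{\left(W,I \right)} = \frac{1}{I}$
$X{\left(E \right)} = \frac{\frac{1}{7} + E}{-17 + E}$ ($X{\left(E \right)} = \frac{E + \frac{1}{7}}{E - 17} = \frac{E + \frac{1}{7}}{-17 + E} = \frac{\frac{1}{7} + E}{-17 + E}$)
$- X{\left(- \frac{19}{-307} \right)} = - \frac{\frac{1}{7} - \frac{19}{-307}}{-17 - \frac{19}{-307}} = - \frac{\frac{1}{7} - - \frac{19}{307}}{-17 - - \frac{19}{307}} = - \frac{\frac{1}{7} + \frac{19}{307}}{-17 + \frac{19}{307}} = - \frac{440}{\left(- \frac{5200}{307}\right) 2149} = - \frac{\left(-307\right) 440}{5200 \cdot 2149} = \left(-1\right) \left(- \frac{11}{910}\right) = \frac{11}{910}$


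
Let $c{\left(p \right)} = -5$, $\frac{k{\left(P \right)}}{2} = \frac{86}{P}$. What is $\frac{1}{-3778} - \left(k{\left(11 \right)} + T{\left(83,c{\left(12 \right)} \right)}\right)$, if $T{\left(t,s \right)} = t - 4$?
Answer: $- \frac{3932909}{41558} \approx -94.637$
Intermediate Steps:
$k{\left(P \right)} = \frac{172}{P}$ ($k{\left(P \right)} = 2 \frac{86}{P} = \frac{172}{P}$)
$T{\left(t,s \right)} = -4 + t$
$\frac{1}{-3778} - \left(k{\left(11 \right)} + T{\left(83,c{\left(12 \right)} \right)}\right) = \frac{1}{-3778} - \left(\frac{172}{11} + \left(-4 + 83\right)\right) = - \frac{1}{3778} - \left(172 \cdot \frac{1}{11} + 79\right) = - \frac{1}{3778} - \left(\frac{172}{11} + 79\right) = - \frac{1}{3778} - \frac{1041}{11} = - \frac{3932909}{41558}$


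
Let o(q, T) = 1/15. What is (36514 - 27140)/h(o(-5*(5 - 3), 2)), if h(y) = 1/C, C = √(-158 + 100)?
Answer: 9374*I*√58 ≈ 71390.0*I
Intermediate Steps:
o(q, T) = 1/15
C = I*√58 (C = √(-58) = I*√58 ≈ 7.6158*I)
h(y) = -I*√58/58 (h(y) = 1/(I*√58) = -I*√58/58)
(36514 - 27140)/h(o(-5*(5 - 3), 2)) = (36514 - 27140)/((-I*√58/58)) = 9374*(I*√58) = 9374*I*√58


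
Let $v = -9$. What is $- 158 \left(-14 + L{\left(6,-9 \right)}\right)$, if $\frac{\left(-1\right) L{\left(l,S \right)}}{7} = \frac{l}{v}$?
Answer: $\frac{4424}{3} \approx 1474.7$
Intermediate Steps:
$L{\left(l,S \right)} = \frac{7 l}{9}$ ($L{\left(l,S \right)} = - 7 \frac{l}{-9} = - 7 l \left(- \frac{1}{9}\right) = - 7 \left(- \frac{l}{9}\right) = \frac{7 l}{9}$)
$- 158 \left(-14 + L{\left(6,-9 \right)}\right) = - 158 \left(-14 + \frac{7}{9} \cdot 6\right) = - 158 \left(-14 + \frac{14}{3}\right) = \left(-158\right) \left(- \frac{28}{3}\right) = \frac{4424}{3}$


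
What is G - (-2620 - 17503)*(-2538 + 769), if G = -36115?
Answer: -35633702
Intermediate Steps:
G - (-2620 - 17503)*(-2538 + 769) = -36115 - (-2620 - 17503)*(-2538 + 769) = -36115 - (-20123)*(-1769) = -36115 - 1*35597587 = -36115 - 35597587 = -35633702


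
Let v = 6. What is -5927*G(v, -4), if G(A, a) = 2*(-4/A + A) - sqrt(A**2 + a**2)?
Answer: -189664/3 + 11854*sqrt(13) ≈ -20481.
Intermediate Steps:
G(A, a) = -sqrt(A**2 + a**2) - 8/A + 2*A (G(A, a) = 2*(A - 4/A) - sqrt(A**2 + a**2) = (-8/A + 2*A) - sqrt(A**2 + a**2) = -sqrt(A**2 + a**2) - 8/A + 2*A)
-5927*G(v, -4) = -5927*(-sqrt(6**2 + (-4)**2) - 8/6 + 2*6) = -5927*(-sqrt(36 + 16) - 8*1/6 + 12) = -5927*(-sqrt(52) - 4/3 + 12) = -5927*(-2*sqrt(13) - 4/3 + 12) = -5927*(32/3 - 2*sqrt(13)) = -189664/3 + 11854*sqrt(13)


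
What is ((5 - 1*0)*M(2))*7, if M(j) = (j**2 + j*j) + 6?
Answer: 490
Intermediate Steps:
M(j) = 6 + 2*j**2 (M(j) = (j**2 + j**2) + 6 = 2*j**2 + 6 = 6 + 2*j**2)
((5 - 1*0)*M(2))*7 = ((5 - 1*0)*(6 + 2*2**2))*7 = ((5 + 0)*(6 + 2*4))*7 = (5*(6 + 8))*7 = (5*14)*7 = 70*7 = 490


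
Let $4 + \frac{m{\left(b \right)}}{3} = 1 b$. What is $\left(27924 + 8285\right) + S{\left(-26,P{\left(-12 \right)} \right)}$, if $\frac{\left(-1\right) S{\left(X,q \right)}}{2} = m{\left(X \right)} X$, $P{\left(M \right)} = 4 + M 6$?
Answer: $31529$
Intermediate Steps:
$m{\left(b \right)} = -12 + 3 b$ ($m{\left(b \right)} = -12 + 3 \cdot 1 b = -12 + 3 b$)
$P{\left(M \right)} = 4 + 6 M$
$S{\left(X,q \right)} = - 2 X \left(-12 + 3 X\right)$ ($S{\left(X,q \right)} = - 2 \left(-12 + 3 X\right) X = - 2 X \left(-12 + 3 X\right)$)
$\left(27924 + 8285\right) + S{\left(-26,P{\left(-12 \right)} \right)} = \left(27924 + 8285\right) + 6 \left(-26\right) \left(4 - -26\right) = 36209 + 6 \left(-26\right) \left(4 + 26\right) = 36209 + 6 \left(-26\right) 30 = 36209 - 4680 = 31529$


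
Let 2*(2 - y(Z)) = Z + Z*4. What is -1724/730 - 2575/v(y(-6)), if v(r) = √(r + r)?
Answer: -862/365 - 2575*√34/34 ≈ -443.97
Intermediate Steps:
y(Z) = 2 - 5*Z/2 (y(Z) = 2 - (Z + Z*4)/2 = 2 - (Z + 4*Z)/2 = 2 - 5*Z/2)
v(r) = √2*√r (v(r) = √(2*r) = √2*√r)
-1724/730 - 2575/v(y(-6)) = -1724/730 - 2575*√2/(2*√(2 - 5/2*(-6))) = -1724*1/730 - 2575*√2/(2*√(2 + 15)) = -862/365 - 2575*√34/34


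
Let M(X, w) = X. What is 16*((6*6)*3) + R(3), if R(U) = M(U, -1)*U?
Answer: 1737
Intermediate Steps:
R(U) = U² (R(U) = U*U = U²)
16*((6*6)*3) + R(3) = 16*((6*6)*3) + 3² = 16*(36*3) + 9 = 16*108 + 9 = 1728 + 9 = 1737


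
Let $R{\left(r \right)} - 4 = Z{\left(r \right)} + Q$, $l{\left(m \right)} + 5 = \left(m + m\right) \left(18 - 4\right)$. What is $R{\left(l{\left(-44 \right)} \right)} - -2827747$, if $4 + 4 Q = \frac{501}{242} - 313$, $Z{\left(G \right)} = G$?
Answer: $\frac{2735989339}{968} \approx 2.8264 \cdot 10^{6}$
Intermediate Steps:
$Q = - \frac{76213}{968}$ ($Q = -1 + \frac{\frac{501}{242} - 313}{4} = -1 + \frac{1}{4} \left(- \frac{75245}{242}\right) = -1 - \frac{75245}{968} = - \frac{76213}{968} \approx -78.732$)
$l{\left(m \right)} = -5 + 28 m$ ($l{\left(m \right)} = -5 + \left(m + m\right) \left(18 - 4\right) = -5 + 2 m 14 = -5 + 28 m$)
$R{\left(r \right)} = - \frac{72341}{968} + r$ ($R{\left(r \right)} = 4 + \left(r - \frac{76213}{968}\right) = 4 + \left(- \frac{76213}{968} + r\right) = - \frac{72341}{968} + r$)
$R{\left(l{\left(-44 \right)} \right)} - -2827747 = \left(- \frac{72341}{968} + \left(-5 + 28 \left(-44\right)\right)\right) - -2827747 = \left(- \frac{72341}{968} - 1237\right) + 2827747 = - \frac{1269757}{968} + 2827747 = \frac{2735989339}{968}$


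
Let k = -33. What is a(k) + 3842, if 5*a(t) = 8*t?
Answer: 18946/5 ≈ 3789.2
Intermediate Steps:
a(t) = 8*t/5 (a(t) = (8*t)/5 = 8*t/5)
a(k) + 3842 = (8/5)*(-33) + 3842 = -264/5 + 3842 = 18946/5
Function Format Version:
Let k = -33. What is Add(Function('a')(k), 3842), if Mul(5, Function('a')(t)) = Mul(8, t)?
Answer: Rational(18946, 5) ≈ 3789.2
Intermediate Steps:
Function('a')(t) = Mul(Rational(8, 5), t) (Function('a')(t) = Mul(Rational(1, 5), Mul(8, t)) = Mul(Rational(8, 5), t))
Add(Function('a')(k), 3842) = Add(Mul(Rational(8, 5), -33), 3842) = Add(Rational(-264, 5), 3842) = Rational(18946, 5)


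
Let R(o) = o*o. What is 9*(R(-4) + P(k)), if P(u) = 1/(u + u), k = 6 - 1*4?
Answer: 585/4 ≈ 146.25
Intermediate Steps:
R(o) = o²
k = 2 (k = 6 - 4 = 2)
P(u) = 1/(2*u)
9*(R(-4) + P(k)) = 9*((-4)² + (½)/2) = 9*(16 + (½)*(½)) = 9*(16 + ¼) = 9*(65/4) = 585/4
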